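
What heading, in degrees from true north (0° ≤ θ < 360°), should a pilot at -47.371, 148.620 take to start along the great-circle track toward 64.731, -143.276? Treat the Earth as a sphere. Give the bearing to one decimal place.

28.5°

Δλ = -143.276 − 148.620 = -291.896°; wrapped into (−180°, 180°]: 68.104°.
θ = atan2( sin Δλ · cos φ₂ , cos φ₁ · sin φ₂ − sin φ₁ · cos φ₂ · cos Δλ )
  = atan2(0.39608, 0.72957) = 28.497° → normalised to [0°, 360°): 28.497°.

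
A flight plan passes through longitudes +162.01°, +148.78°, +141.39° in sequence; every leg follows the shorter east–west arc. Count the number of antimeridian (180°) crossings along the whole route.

Leg 1: +162.01° → +148.78°, shortest Δλ = -13.23° (west) — does not cross 180°.
Leg 2: +148.78° → +141.39°, shortest Δλ = -7.39° (west) — does not cross 180°.
Total crossings: 0.

0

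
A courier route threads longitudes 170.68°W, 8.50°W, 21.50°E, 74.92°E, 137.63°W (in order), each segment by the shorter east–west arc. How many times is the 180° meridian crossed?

1

Leg 1: -170.68° → -8.50°, shortest Δλ = 162.18° (east) — does not cross 180°.
Leg 2: -8.50° → +21.50°, shortest Δλ = 30.0° (east) — does not cross 180°.
Leg 3: +21.50° → +74.92°, shortest Δλ = 53.42° (east) — does not cross 180°.
Leg 4: +74.92° → -137.63°, shortest Δλ = 147.45° (east) — crosses 180°.
Total crossings: 1.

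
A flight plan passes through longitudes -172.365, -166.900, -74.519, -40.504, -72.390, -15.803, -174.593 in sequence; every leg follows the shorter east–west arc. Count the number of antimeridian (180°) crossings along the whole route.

0

Leg 1: -172.365° → -166.900°, shortest Δλ = 5.465° (east) — does not cross 180°.
Leg 2: -166.900° → -74.519°, shortest Δλ = 92.381° (east) — does not cross 180°.
Leg 3: -74.519° → -40.504°, shortest Δλ = 34.015° (east) — does not cross 180°.
Leg 4: -40.504° → -72.390°, shortest Δλ = -31.886° (west) — does not cross 180°.
Leg 5: -72.390° → -15.803°, shortest Δλ = 56.587° (east) — does not cross 180°.
Leg 6: -15.803° → -174.593°, shortest Δλ = -158.79° (west) — does not cross 180°.
Total crossings: 0.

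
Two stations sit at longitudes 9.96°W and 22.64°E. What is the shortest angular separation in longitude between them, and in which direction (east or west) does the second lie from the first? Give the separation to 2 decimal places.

32.60° east

Raw difference: 22.64 − -9.96 = 32.6°.
Normalise into (−180°, 180°]: 32.6° stays 32.6°.
Positive ⇒ the second point lies to the east; separation 32.60°.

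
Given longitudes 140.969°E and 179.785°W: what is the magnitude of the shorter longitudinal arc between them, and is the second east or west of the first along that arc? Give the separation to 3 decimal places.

Raw difference: -179.785 − 140.969 = -320.754°.
Normalise into (−180°, 180°]: -320.754° + 360° = 39.246°.
Positive ⇒ the second point lies to the east; separation 39.246°.

39.246° east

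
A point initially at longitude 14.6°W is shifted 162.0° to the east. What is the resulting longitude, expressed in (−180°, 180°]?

Start at -14.6°; shift +162.0° → +147.4°.
+147.4° already lies in (−180°, 180°].

147.4°E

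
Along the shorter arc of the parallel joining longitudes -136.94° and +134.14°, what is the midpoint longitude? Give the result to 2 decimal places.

+178.60°

Signed shortest Δλ from -136.94° to +134.14° is -88.92°.
Midpoint longitude = -136.94° + (-88.92°)/2 = -136.94° − 44.46° = -181.40°.
Normalise into (−180°, 180°]: +178.60°.
(The naïve average (-136.94 + +134.14)/2 = -1.4° is on the wrong side of the globe.)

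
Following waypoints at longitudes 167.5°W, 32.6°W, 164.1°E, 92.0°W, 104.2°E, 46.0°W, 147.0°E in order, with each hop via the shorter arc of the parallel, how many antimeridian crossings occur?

4

Leg 1: -167.5° → -32.6°, shortest Δλ = 134.9° (east) — does not cross 180°.
Leg 2: -32.6° → +164.1°, shortest Δλ = -163.3° (west) — crosses 180°.
Leg 3: +164.1° → -92.0°, shortest Δλ = 103.9° (east) — crosses 180°.
Leg 4: -92.0° → +104.2°, shortest Δλ = -163.8° (west) — crosses 180°.
Leg 5: +104.2° → -46.0°, shortest Δλ = -150.2° (west) — does not cross 180°.
Leg 6: -46.0° → +147.0°, shortest Δλ = -167.0° (west) — crosses 180°.
Total crossings: 4.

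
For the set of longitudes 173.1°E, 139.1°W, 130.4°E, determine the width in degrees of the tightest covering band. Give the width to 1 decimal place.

90.5°

Sort the longitudes: -139.1°, +130.4°, +173.1°.
Eastward gaps between consecutive values (wrapping around): 269.5°, 42.7°, 47.8°.
Largest gap = 269.5° ⇒ minimal covering band is its complement: 360° − 269.5° = 90.5°.
Band runs from +130.4° eastward to -139.1°, crossing the antimeridian.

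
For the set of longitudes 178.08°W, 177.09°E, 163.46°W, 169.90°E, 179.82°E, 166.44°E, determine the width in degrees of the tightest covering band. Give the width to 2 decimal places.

30.10°

Sort the longitudes: -178.08°, -163.46°, +166.44°, +169.90°, +177.09°, +179.82°.
Eastward gaps between consecutive values (wrapping around): 14.62°, 329.90°, 3.46°, 7.19°, 2.73°, 2.10°.
Largest gap = 329.90° ⇒ minimal covering band is its complement: 360° − 329.90° = 30.10°.
Band runs from +166.44° eastward to -163.46°, crossing the antimeridian.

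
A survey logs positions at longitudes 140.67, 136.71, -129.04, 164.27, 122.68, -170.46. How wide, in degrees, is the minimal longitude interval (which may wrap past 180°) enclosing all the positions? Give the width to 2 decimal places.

Sort the longitudes: -170.46°, -129.04°, +122.68°, +136.71°, +140.67°, +164.27°.
Eastward gaps between consecutive values (wrapping around): 41.42°, 251.72°, 14.03°, 3.96°, 23.60°, 25.27°.
Largest gap = 251.72° ⇒ minimal covering band is its complement: 360° − 251.72° = 108.28°.
Band runs from +122.68° eastward to -129.04°, crossing the antimeridian.

108.28°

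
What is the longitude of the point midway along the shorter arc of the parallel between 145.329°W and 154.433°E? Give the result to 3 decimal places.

Signed shortest Δλ from -145.329° to +154.433° is -60.238°.
Midpoint longitude = -145.329° + (-60.238°)/2 = -145.329° − 30.119° = -175.448°.
(The naïve average (-145.329 + +154.433)/2 = 4.552° is on the wrong side of the globe.)

175.448°W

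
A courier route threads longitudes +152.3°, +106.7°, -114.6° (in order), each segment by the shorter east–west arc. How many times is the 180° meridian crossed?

Leg 1: +152.3° → +106.7°, shortest Δλ = -45.6° (west) — does not cross 180°.
Leg 2: +106.7° → -114.6°, shortest Δλ = 138.7° (east) — crosses 180°.
Total crossings: 1.

1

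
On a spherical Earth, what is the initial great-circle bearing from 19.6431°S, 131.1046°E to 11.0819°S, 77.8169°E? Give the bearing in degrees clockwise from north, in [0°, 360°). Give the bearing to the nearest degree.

271°

Δλ = 77.8169 − 131.1046 = -53.2877°.
θ = atan2( sin Δλ · cos φ₂ , cos φ₁ · sin φ₂ − sin φ₁ · cos φ₂ · cos Δλ )
  = atan2(-0.78670, 0.01618) = -88.822° → normalised to [0°, 360°): 271.178°.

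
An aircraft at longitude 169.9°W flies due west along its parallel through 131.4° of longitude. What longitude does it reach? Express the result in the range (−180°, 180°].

58.7°E

Start at -169.9°; shift −131.4° → -301.3°.
-301.3° lies outside (−180°, 180°]; add 360° → +58.7°.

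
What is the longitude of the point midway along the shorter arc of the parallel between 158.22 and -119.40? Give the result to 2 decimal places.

Signed shortest Δλ from +158.22° to -119.40° is +82.38°.
Midpoint longitude = +158.22° + (+82.38°)/2 = +158.22° + 41.19° = +199.41°.
Normalise into (−180°, 180°]: -160.59°.
(The naïve average (+158.22 + -119.40)/2 = 19.41° is on the wrong side of the globe.)

-160.59°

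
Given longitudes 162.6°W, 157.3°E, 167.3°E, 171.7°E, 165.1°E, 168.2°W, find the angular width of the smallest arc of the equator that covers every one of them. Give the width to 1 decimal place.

Sort the longitudes: -168.2°, -162.6°, +157.3°, +165.1°, +167.3°, +171.7°.
Eastward gaps between consecutive values (wrapping around): 5.6°, 319.9°, 7.8°, 2.2°, 4.4°, 20.1°.
Largest gap = 319.9° ⇒ minimal covering band is its complement: 360° − 319.9° = 40.1°.
Band runs from +157.3° eastward to -162.6°, crossing the antimeridian.

40.1°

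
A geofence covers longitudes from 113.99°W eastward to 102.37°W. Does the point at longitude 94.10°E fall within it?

Band width going east from -113.99° to -102.37°: ((-102.37 − -113.99) mod 360) = 11.62°.
Offset of +94.10° east of the west edge: ((94.10 − -113.99) mod 360) = 208.09°.
208.09° > 11.62° ⇒ outside.

No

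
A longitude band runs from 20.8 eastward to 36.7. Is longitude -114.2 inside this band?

No

Band width going east from +20.8° to +36.7°: ((36.7 − 20.8) mod 360) = 15.9°.
Offset of -114.2° east of the west edge: ((-114.2 − 20.8) mod 360) = 225.0°.
225.0° > 15.9° ⇒ outside.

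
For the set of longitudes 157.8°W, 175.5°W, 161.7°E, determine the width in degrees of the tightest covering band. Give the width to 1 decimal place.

Sort the longitudes: -175.5°, -157.8°, +161.7°.
Eastward gaps between consecutive values (wrapping around): 17.7°, 319.5°, 22.8°.
Largest gap = 319.5° ⇒ minimal covering band is its complement: 360° − 319.5° = 40.5°.
Band runs from +161.7° eastward to -157.8°, crossing the antimeridian.

40.5°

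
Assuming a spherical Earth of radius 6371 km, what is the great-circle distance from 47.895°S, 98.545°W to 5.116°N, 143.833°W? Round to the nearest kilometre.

Δλ = -143.833 − -98.545 = -45.288°.
Δφ = 5.116 − -47.895 = 53.011°.
a = sin²(Δφ/2) + cos φ₁ · cos φ₂ · sin²(Δλ/2) = 0.298159.
c = 2·atan2(√a, √(1−a)) = 1.15526 rad → d = 6371·c ≈ 7360.15 km.

7360 km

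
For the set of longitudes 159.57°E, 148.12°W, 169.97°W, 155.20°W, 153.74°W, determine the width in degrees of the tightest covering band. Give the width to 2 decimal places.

52.31°

Sort the longitudes: -169.97°, -155.20°, -153.74°, -148.12°, +159.57°.
Eastward gaps between consecutive values (wrapping around): 14.77°, 1.46°, 5.62°, 307.69°, 30.46°.
Largest gap = 307.69° ⇒ minimal covering band is its complement: 360° − 307.69° = 52.31°.
Band runs from +159.57° eastward to -148.12°, crossing the antimeridian.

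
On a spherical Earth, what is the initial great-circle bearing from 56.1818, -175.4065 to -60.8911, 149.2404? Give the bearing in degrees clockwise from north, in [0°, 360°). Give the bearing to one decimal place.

Δλ = 149.2404 − -175.4065 = 324.6469°; wrapped into (−180°, 180°]: -35.3531°.
θ = atan2( sin Δλ · cos φ₂ , cos φ₁ · sin φ₂ − sin φ₁ · cos φ₂ · cos Δλ )
  = atan2(-0.28148, -0.81590) = -160.966° → normalised to [0°, 360°): 199.034°.

199.0°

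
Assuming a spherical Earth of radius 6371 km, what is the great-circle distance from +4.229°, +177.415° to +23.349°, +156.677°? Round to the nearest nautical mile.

1662 nmi

Δλ = 156.677 − 177.415 = -20.738°.
Δφ = 23.349 − 4.229 = 19.120°.
a = sin²(Δφ/2) + cos φ₁ · cos φ₂ · sin²(Δλ/2) = 0.057244.
c = 2·atan2(√a, √(1−a)) = 0.48320 rad → d = 6371·c ≈ 3078.48 km ≈ 1662.25 nmi.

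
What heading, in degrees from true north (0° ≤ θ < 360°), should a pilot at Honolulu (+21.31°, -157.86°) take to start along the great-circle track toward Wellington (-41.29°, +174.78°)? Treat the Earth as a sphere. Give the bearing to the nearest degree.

202°

Δλ = 174.78 − -157.86 = 332.64°; wrapped into (−180°, 180°]: -27.36°.
θ = atan2( sin Δλ · cos φ₂ , cos φ₁ · sin φ₂ − sin φ₁ · cos φ₂ · cos Δλ )
  = atan2(-0.34532, -0.85727) = -158.060° → normalised to [0°, 360°): 201.940°.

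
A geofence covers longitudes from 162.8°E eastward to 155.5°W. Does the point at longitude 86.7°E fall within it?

Band width going east from +162.8° to -155.5°: ((-155.5 − 162.8) mod 360) = 41.7°.
Offset of +86.7° east of the west edge: ((86.7 − 162.8) mod 360) = 283.9°.
283.9° > 41.7° ⇒ outside.

No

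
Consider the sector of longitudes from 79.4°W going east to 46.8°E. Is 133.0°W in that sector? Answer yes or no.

No

Band width going east from -79.4° to +46.8°: ((46.8 − -79.4) mod 360) = 126.2°.
Offset of -133.0° east of the west edge: ((-133.0 − -79.4) mod 360) = 306.4°.
306.4° > 126.2° ⇒ outside.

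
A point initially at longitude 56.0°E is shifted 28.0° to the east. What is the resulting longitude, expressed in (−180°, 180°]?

Start at +56.0°; shift +28.0° → +84.0°.
+84.0° already lies in (−180°, 180°].

84.0°E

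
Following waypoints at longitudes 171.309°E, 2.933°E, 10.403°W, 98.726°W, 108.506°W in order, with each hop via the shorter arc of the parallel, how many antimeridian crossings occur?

Leg 1: +171.309° → +2.933°, shortest Δλ = -168.376° (west) — does not cross 180°.
Leg 2: +2.933° → -10.403°, shortest Δλ = -13.336° (west) — does not cross 180°.
Leg 3: -10.403° → -98.726°, shortest Δλ = -88.323° (west) — does not cross 180°.
Leg 4: -98.726° → -108.506°, shortest Δλ = -9.78° (west) — does not cross 180°.
Total crossings: 0.

0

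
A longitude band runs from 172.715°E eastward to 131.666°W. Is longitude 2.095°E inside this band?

Band width going east from +172.715° to -131.666°: ((-131.666 − 172.715) mod 360) = 55.619°.
Offset of +2.095° east of the west edge: ((2.095 − 172.715) mod 360) = 189.380°.
189.380° > 55.619° ⇒ outside.

No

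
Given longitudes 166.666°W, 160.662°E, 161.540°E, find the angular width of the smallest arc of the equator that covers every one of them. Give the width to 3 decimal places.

Sort the longitudes: -166.666°, +160.662°, +161.540°.
Eastward gaps between consecutive values (wrapping around): 327.328°, 0.878°, 31.794°.
Largest gap = 327.328° ⇒ minimal covering band is its complement: 360° − 327.328° = 32.672°.
Band runs from +160.662° eastward to -166.666°, crossing the antimeridian.

32.672°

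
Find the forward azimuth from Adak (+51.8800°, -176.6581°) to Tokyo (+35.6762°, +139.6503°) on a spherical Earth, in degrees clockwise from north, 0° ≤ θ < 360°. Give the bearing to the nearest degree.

Δλ = 139.6503 − -176.6581 = 316.3084°; wrapped into (−180°, 180°]: -43.6916°.
θ = atan2( sin Δλ · cos φ₂ , cos φ₁ · sin φ₂ − sin φ₁ · cos φ₂ · cos Δλ )
  = atan2(-0.56114, -0.10208) = -100.310° → normalised to [0°, 360°): 259.690°.

260°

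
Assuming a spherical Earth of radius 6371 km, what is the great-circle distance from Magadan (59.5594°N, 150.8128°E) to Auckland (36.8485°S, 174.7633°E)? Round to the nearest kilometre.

Δλ = 174.7633 − 150.8128 = 23.9505°.
Δφ = -36.8485 − 59.5594 = -96.4079°.
a = sin²(Δφ/2) + cos φ₁ · cos φ₂ · sin²(Δλ/2) = 0.573257.
c = 2·atan2(√a, √(1−a)) = 1.71784 rad → d = 6371·c ≈ 10944.36 km.

10944 km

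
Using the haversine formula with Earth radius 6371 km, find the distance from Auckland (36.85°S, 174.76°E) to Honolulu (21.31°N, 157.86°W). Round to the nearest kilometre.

7076 km

Δλ = -157.86 − 174.76 = -332.62°; wrapped into (−180°, 180°]: 27.38°.
Δφ = 21.31 − -36.85 = 58.16°.
a = sin²(Δφ/2) + cos φ₁ · cos φ₂ · sin²(Δλ/2) = 0.277982.
c = 2·atan2(√a, √(1−a)) = 1.11070 rad → d = 6371·c ≈ 7076.26 km.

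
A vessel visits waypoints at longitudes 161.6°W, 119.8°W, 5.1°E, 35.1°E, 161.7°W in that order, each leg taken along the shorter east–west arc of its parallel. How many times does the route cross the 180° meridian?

Leg 1: -161.6° → -119.8°, shortest Δλ = 41.8° (east) — does not cross 180°.
Leg 2: -119.8° → +5.1°, shortest Δλ = 124.9° (east) — does not cross 180°.
Leg 3: +5.1° → +35.1°, shortest Δλ = 30.0° (east) — does not cross 180°.
Leg 4: +35.1° → -161.7°, shortest Δλ = 163.2° (east) — crosses 180°.
Total crossings: 1.

1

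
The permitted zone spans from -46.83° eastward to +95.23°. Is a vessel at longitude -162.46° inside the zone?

Band width going east from -46.83° to +95.23°: ((95.23 − -46.83) mod 360) = 142.06°.
Offset of -162.46° east of the west edge: ((-162.46 − -46.83) mod 360) = 244.37°.
244.37° > 142.06° ⇒ outside.

No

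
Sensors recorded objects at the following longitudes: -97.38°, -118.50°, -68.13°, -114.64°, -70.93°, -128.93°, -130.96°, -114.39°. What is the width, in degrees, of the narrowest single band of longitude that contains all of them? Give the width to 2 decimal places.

62.83°

Sort the longitudes: -130.96°, -128.93°, -118.50°, -114.64°, -114.39°, -97.38°, -70.93°, -68.13°.
Eastward gaps between consecutive values (wrapping around): 2.03°, 10.43°, 3.86°, 0.25°, 17.01°, 26.45°, 2.80°, 297.17°.
Largest gap = 297.17° ⇒ minimal covering band is its complement: 360° − 297.17° = 62.83°.
Band runs from -130.96° eastward to -68.13°.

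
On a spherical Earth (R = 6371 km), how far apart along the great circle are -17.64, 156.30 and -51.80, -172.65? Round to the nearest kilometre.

4671 km

Δλ = -172.65 − 156.30 = -328.95°; wrapped into (−180°, 180°]: 31.05°.
Δφ = -51.80 − -17.64 = -34.16°.
a = sin²(Δφ/2) + cos φ₁ · cos φ₂ · sin²(Δλ/2) = 0.128484.
c = 2·atan2(√a, √(1−a)) = 0.73321 rad → d = 6371·c ≈ 4671.26 km.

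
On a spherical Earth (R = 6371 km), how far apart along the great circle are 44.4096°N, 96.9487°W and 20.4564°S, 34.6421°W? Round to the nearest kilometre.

9584 km

Δλ = -34.6421 − -96.9487 = 62.3066°.
Δφ = -20.4564 − 44.4096 = -64.8660°.
a = sin²(Δφ/2) + cos φ₁ · cos φ₂ · sin²(Δλ/2) = 0.466758.
c = 2·atan2(√a, √(1−a)) = 1.50426 rad → d = 6371·c ≈ 9583.66 km.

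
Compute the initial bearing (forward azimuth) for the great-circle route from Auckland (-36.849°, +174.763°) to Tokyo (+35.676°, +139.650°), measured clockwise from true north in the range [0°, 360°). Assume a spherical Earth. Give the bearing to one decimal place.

Δλ = 139.650 − 174.763 = -35.113°.
θ = atan2( sin Δλ · cos φ₂ , cos φ₁ · sin φ₂ − sin φ₁ · cos φ₂ · cos Δλ )
  = atan2(-0.46724, 0.86519) = -28.371° → normalised to [0°, 360°): 331.629°.

331.6°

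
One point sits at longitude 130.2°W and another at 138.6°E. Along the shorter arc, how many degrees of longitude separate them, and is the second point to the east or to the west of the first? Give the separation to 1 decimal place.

91.2° west

Raw difference: 138.6 − -130.2 = 268.8°.
Normalise into (−180°, 180°]: 268.8° − 360° = -91.2°.
Negative ⇒ the second point lies to the west; separation 91.2°.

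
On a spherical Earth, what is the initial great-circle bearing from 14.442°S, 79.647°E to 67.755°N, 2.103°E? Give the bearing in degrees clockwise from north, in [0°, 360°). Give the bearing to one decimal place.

338.0°

Δλ = 2.103 − 79.647 = -77.544°.
θ = atan2( sin Δλ · cos φ₂ , cos φ₁ · sin φ₂ − sin φ₁ · cos φ₂ · cos Δλ )
  = atan2(-0.36966, 0.91669) = -21.962° → normalised to [0°, 360°): 338.038°.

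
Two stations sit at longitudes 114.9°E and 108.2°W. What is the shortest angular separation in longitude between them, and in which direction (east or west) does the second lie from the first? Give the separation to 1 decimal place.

136.9° east

Raw difference: -108.2 − 114.9 = -223.1°.
Normalise into (−180°, 180°]: -223.1° + 360° = 136.9°.
Positive ⇒ the second point lies to the east; separation 136.9°.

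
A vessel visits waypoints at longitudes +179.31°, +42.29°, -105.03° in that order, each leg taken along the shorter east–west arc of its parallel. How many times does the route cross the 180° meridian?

0

Leg 1: +179.31° → +42.29°, shortest Δλ = -137.02° (west) — does not cross 180°.
Leg 2: +42.29° → -105.03°, shortest Δλ = -147.32° (west) — does not cross 180°.
Total crossings: 0.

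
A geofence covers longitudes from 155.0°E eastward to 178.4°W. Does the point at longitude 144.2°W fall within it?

Band width going east from +155.0° to -178.4°: ((-178.4 − 155.0) mod 360) = 26.6°.
Offset of -144.2° east of the west edge: ((-144.2 − 155.0) mod 360) = 60.8°.
60.8° > 26.6° ⇒ outside.

No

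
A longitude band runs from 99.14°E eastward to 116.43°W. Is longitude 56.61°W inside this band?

Band width going east from +99.14° to -116.43°: ((-116.43 − 99.14) mod 360) = 144.43°.
Offset of -56.61° east of the west edge: ((-56.61 − 99.14) mod 360) = 204.25°.
204.25° > 144.43° ⇒ outside.

No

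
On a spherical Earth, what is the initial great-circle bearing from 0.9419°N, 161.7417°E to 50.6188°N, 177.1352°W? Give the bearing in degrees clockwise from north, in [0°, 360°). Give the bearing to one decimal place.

16.7°

Δλ = -177.1352 − 161.7417 = -338.8769°; wrapped into (−180°, 180°]: 21.1231°.
θ = atan2( sin Δλ · cos φ₂ , cos φ₁ · sin φ₂ − sin φ₁ · cos φ₂ · cos Δλ )
  = atan2(0.22865, 0.76311) = 16.680° → normalised to [0°, 360°): 16.680°.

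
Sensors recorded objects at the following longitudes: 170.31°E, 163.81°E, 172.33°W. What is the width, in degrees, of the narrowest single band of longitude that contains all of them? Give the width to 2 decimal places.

Sort the longitudes: -172.33°, +163.81°, +170.31°.
Eastward gaps between consecutive values (wrapping around): 336.14°, 6.50°, 17.36°.
Largest gap = 336.14° ⇒ minimal covering band is its complement: 360° − 336.14° = 23.86°.
Band runs from +163.81° eastward to -172.33°, crossing the antimeridian.

23.86°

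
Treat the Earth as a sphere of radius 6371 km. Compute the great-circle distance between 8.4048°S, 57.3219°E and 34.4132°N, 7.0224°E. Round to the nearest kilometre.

7114 km

Δλ = 7.0224 − 57.3219 = -50.2995°.
Δφ = 34.4132 − -8.4048 = 42.8180°.
a = sin²(Δφ/2) + cos φ₁ · cos φ₂ · sin²(Δλ/2) = 0.280644.
c = 2·atan2(√a, √(1−a)) = 1.11663 rad → d = 6371·c ≈ 7114.06 km.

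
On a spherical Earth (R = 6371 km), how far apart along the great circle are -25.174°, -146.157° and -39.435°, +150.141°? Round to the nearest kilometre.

Δλ = 150.141 − -146.157 = 296.298°; wrapped into (−180°, 180°]: -63.702°.
Δφ = -39.435 − -25.174 = -14.261°.
a = sin²(Δφ/2) + cos φ₁ · cos φ₂ · sin²(Δλ/2) = 0.210063.
c = 2·atan2(√a, √(1−a)) = 0.95222 rad → d = 6371·c ≈ 6066.60 km.

6067 km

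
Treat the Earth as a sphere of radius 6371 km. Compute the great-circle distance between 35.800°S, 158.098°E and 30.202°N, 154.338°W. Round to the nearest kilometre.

8863 km

Δλ = -154.338 − 158.098 = -312.436°; wrapped into (−180°, 180°]: 47.564°.
Δφ = 30.202 − -35.800 = 66.002°.
a = sin²(Δφ/2) + cos φ₁ · cos φ₂ · sin²(Δλ/2) = 0.410637.
c = 2·atan2(√a, √(1−a)) = 1.39110 rad → d = 6371·c ≈ 8862.73 km.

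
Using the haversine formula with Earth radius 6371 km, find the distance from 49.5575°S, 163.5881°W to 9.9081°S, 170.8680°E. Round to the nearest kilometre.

5000 km

Δλ = 170.8680 − -163.5881 = 334.4561°; wrapped into (−180°, 180°]: -25.5439°.
Δφ = -9.9081 − -49.5575 = 39.6494°.
a = sin²(Δφ/2) + cos φ₁ · cos φ₂ · sin²(Δλ/2) = 0.146248.
c = 2·atan2(√a, √(1−a)) = 0.78484 rad → d = 6371·c ≈ 5000.20 km.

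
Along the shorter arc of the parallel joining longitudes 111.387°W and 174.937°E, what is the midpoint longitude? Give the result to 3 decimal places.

Signed shortest Δλ from -111.387° to +174.937° is -73.676°.
Midpoint longitude = -111.387° + (-73.676°)/2 = -111.387° − 36.838° = -148.225°.
(The naïve average (-111.387 + +174.937)/2 = 31.775° is on the wrong side of the globe.)

148.225°W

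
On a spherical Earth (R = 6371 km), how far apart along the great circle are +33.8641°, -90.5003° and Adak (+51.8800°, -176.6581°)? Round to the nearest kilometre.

6871 km

Δλ = -176.6581 − -90.5003 = -86.1578°.
Δφ = 51.8800 − 33.8641 = 18.0159°.
a = sin²(Δφ/2) + cos φ₁ · cos φ₂ · sin²(Δλ/2) = 0.263636.
c = 2·atan2(√a, √(1−a)) = 1.07841 rad → d = 6371·c ≈ 6870.57 km.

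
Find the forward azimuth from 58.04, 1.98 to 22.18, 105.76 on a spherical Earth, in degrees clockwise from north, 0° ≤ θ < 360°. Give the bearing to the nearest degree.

Δλ = 105.76 − 1.98 = 103.78°.
θ = atan2( sin Δλ · cos φ₂ , cos φ₁ · sin φ₂ − sin φ₁ · cos φ₂ · cos Δλ )
  = atan2(0.89935, 0.38696) = 66.719° → normalised to [0°, 360°): 66.719°.

67°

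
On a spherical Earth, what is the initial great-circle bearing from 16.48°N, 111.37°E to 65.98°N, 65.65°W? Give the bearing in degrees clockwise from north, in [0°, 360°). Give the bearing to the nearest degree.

359°

Δλ = -65.65 − 111.37 = -177.02°.
θ = atan2( sin Δλ · cos φ₂ , cos φ₁ · sin φ₂ − sin φ₁ · cos φ₂ · cos Δλ )
  = atan2(-0.02116, 0.99120) = -1.223° → normalised to [0°, 360°): 358.777°.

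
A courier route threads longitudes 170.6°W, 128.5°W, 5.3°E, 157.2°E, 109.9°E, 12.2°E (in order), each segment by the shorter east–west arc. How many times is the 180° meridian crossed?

0

Leg 1: -170.6° → -128.5°, shortest Δλ = 42.1° (east) — does not cross 180°.
Leg 2: -128.5° → +5.3°, shortest Δλ = 133.8° (east) — does not cross 180°.
Leg 3: +5.3° → +157.2°, shortest Δλ = 151.9° (east) — does not cross 180°.
Leg 4: +157.2° → +109.9°, shortest Δλ = -47.3° (west) — does not cross 180°.
Leg 5: +109.9° → +12.2°, shortest Δλ = -97.7° (west) — does not cross 180°.
Total crossings: 0.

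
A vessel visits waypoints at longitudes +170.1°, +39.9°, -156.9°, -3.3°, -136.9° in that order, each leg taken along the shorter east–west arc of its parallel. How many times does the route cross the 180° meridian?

1

Leg 1: +170.1° → +39.9°, shortest Δλ = -130.2° (west) — does not cross 180°.
Leg 2: +39.9° → -156.9°, shortest Δλ = 163.2° (east) — crosses 180°.
Leg 3: -156.9° → -3.3°, shortest Δλ = 153.6° (east) — does not cross 180°.
Leg 4: -3.3° → -136.9°, shortest Δλ = -133.6° (west) — does not cross 180°.
Total crossings: 1.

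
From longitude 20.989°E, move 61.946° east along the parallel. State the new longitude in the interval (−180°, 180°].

Start at +20.989°; shift +61.946° → +82.935°.
+82.935° already lies in (−180°, 180°].

82.935°E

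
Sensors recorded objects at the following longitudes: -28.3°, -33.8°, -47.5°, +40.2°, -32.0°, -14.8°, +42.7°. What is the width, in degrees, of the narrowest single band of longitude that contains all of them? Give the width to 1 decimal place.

Sort the longitudes: -47.5°, -33.8°, -32.0°, -28.3°, -14.8°, +40.2°, +42.7°.
Eastward gaps between consecutive values (wrapping around): 13.7°, 1.8°, 3.7°, 13.5°, 55.0°, 2.5°, 269.8°.
Largest gap = 269.8° ⇒ minimal covering band is its complement: 360° − 269.8° = 90.2°.
Band runs from -47.5° eastward to +42.7°.

90.2°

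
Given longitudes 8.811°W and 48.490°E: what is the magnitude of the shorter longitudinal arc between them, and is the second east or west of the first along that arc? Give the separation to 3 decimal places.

Raw difference: 48.490 − -8.811 = 57.301°.
Normalise into (−180°, 180°]: 57.301° stays 57.301°.
Positive ⇒ the second point lies to the east; separation 57.301°.

57.301° east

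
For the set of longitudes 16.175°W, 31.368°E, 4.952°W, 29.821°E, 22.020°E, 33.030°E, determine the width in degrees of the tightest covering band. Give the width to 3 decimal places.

49.205°

Sort the longitudes: -16.175°, -4.952°, +22.020°, +29.821°, +31.368°, +33.030°.
Eastward gaps between consecutive values (wrapping around): 11.223°, 26.972°, 7.801°, 1.547°, 1.662°, 310.795°.
Largest gap = 310.795° ⇒ minimal covering band is its complement: 360° − 310.795° = 49.205°.
Band runs from -16.175° eastward to +33.030°.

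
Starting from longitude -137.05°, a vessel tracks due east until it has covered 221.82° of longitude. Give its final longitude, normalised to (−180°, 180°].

Start at -137.05°; shift +221.82° → +84.77°.
+84.77° already lies in (−180°, 180°].

+84.77°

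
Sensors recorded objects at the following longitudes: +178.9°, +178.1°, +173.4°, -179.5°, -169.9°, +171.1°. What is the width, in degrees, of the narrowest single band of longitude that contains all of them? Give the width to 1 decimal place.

19.0°

Sort the longitudes: -179.5°, -169.9°, +171.1°, +173.4°, +178.1°, +178.9°.
Eastward gaps between consecutive values (wrapping around): 9.6°, 341.0°, 2.3°, 4.7°, 0.8°, 1.6°.
Largest gap = 341.0° ⇒ minimal covering band is its complement: 360° − 341.0° = 19.0°.
Band runs from +171.1° eastward to -169.9°, crossing the antimeridian.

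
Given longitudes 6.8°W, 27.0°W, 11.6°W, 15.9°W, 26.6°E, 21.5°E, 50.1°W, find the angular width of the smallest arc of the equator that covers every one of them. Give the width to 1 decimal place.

Sort the longitudes: -50.1°, -27.0°, -15.9°, -11.6°, -6.8°, +21.5°, +26.6°.
Eastward gaps between consecutive values (wrapping around): 23.1°, 11.1°, 4.3°, 4.8°, 28.3°, 5.1°, 283.3°.
Largest gap = 283.3° ⇒ minimal covering band is its complement: 360° − 283.3° = 76.7°.
Band runs from -50.1° eastward to +26.6°.

76.7°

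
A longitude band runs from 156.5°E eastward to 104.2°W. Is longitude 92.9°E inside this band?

Band width going east from +156.5° to -104.2°: ((-104.2 − 156.5) mod 360) = 99.3°.
Offset of +92.9° east of the west edge: ((92.9 − 156.5) mod 360) = 296.4°.
296.4° > 99.3° ⇒ outside.

No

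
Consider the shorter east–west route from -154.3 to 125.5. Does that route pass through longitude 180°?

Naïve |125.5 − -154.3| = 279.8° > 180°, so the shorter arc goes the other way round — across 180°.
Signed shortest Δλ = ((125.5 − -154.3 + 180) mod 360) − 180 = -80.2°.
Going west by 80.2° from -154.3° passes through 180° before reaching +125.5°.

Yes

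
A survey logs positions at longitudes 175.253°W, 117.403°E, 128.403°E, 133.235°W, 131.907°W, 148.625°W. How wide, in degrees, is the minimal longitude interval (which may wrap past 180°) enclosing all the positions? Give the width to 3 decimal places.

110.690°

Sort the longitudes: -175.253°, -148.625°, -133.235°, -131.907°, +117.403°, +128.403°.
Eastward gaps between consecutive values (wrapping around): 26.628°, 15.390°, 1.328°, 249.310°, 11.000°, 56.344°.
Largest gap = 249.310° ⇒ minimal covering band is its complement: 360° − 249.310° = 110.690°.
Band runs from +117.403° eastward to -131.907°, crossing the antimeridian.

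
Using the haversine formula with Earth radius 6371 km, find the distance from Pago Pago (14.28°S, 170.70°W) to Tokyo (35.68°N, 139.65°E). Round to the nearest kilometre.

Δλ = 139.65 − -170.70 = 310.35°; wrapped into (−180°, 180°]: -49.65°.
Δφ = 35.68 − -14.28 = 49.96°.
a = sin²(Δφ/2) + cos φ₁ · cos φ₂ · sin²(Δλ/2) = 0.317099.
c = 2·atan2(√a, √(1−a)) = 1.19630 rad → d = 6371·c ≈ 7621.63 km.

7622 km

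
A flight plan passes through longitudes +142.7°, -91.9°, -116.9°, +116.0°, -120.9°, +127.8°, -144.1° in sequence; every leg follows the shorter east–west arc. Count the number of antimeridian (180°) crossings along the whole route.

Leg 1: +142.7° → -91.9°, shortest Δλ = 125.4° (east) — crosses 180°.
Leg 2: -91.9° → -116.9°, shortest Δλ = -25.0° (west) — does not cross 180°.
Leg 3: -116.9° → +116.0°, shortest Δλ = -127.1° (west) — crosses 180°.
Leg 4: +116.0° → -120.9°, shortest Δλ = 123.1° (east) — crosses 180°.
Leg 5: -120.9° → +127.8°, shortest Δλ = -111.3° (west) — crosses 180°.
Leg 6: +127.8° → -144.1°, shortest Δλ = 88.1° (east) — crosses 180°.
Total crossings: 5.

5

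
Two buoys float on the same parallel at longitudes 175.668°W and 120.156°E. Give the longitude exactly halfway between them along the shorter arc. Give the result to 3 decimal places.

152.244°E

Signed shortest Δλ from -175.668° to +120.156° is -64.176°.
Midpoint longitude = -175.668° + (-64.176°)/2 = -175.668° − 32.088° = -207.756°.
Normalise into (−180°, 180°]: +152.244°.
(The naïve average (-175.668 + +120.156)/2 = -27.756° is on the wrong side of the globe.)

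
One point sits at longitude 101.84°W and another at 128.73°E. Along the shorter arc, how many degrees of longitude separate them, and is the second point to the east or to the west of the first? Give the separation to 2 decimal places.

Raw difference: 128.73 − -101.84 = 230.57°.
Normalise into (−180°, 180°]: 230.57° − 360° = -129.43°.
Negative ⇒ the second point lies to the west; separation 129.43°.

129.43° west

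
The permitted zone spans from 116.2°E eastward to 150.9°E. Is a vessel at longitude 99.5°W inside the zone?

No

Band width going east from +116.2° to +150.9°: ((150.9 − 116.2) mod 360) = 34.7°.
Offset of -99.5° east of the west edge: ((-99.5 − 116.2) mod 360) = 144.3°.
144.3° > 34.7° ⇒ outside.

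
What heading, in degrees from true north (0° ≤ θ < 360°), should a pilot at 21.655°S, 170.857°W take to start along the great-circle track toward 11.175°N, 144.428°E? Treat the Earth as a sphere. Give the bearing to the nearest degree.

Δλ = 144.428 − -170.857 = 315.285°; wrapped into (−180°, 180°]: -44.715°.
θ = atan2( sin Δλ · cos φ₂ , cos φ₁ · sin φ₂ − sin φ₁ · cos φ₂ · cos Δλ )
  = atan2(-0.69024, 0.43739) = -57.639° → normalised to [0°, 360°): 302.361°.

302°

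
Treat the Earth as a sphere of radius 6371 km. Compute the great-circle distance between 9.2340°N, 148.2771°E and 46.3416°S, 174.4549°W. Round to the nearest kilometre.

7203 km

Δλ = -174.4549 − 148.2771 = -322.7320°; wrapped into (−180°, 180°]: 37.2680°.
Δφ = -46.3416 − 9.2340 = -55.5756°.
a = sin²(Δφ/2) + cos φ₁ · cos φ₂ · sin²(Δλ/2) = 0.286909.
c = 2·atan2(√a, √(1−a)) = 1.13053 rad → d = 6371·c ≈ 7202.59 km.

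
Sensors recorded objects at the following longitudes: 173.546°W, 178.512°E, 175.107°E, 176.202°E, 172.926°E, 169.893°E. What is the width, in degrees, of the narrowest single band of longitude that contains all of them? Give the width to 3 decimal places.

16.561°

Sort the longitudes: -173.546°, +169.893°, +172.926°, +175.107°, +176.202°, +178.512°.
Eastward gaps between consecutive values (wrapping around): 343.439°, 3.033°, 2.181°, 1.095°, 2.310°, 7.942°.
Largest gap = 343.439° ⇒ minimal covering band is its complement: 360° − 343.439° = 16.561°.
Band runs from +169.893° eastward to -173.546°, crossing the antimeridian.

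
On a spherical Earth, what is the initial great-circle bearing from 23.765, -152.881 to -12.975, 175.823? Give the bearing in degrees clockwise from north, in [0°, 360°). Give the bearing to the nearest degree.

223°

Δλ = 175.823 − -152.881 = 328.704°; wrapped into (−180°, 180°]: -31.296°.
θ = atan2( sin Δλ · cos φ₂ , cos φ₁ · sin φ₂ − sin φ₁ · cos φ₂ · cos Δλ )
  = atan2(-0.50620, -0.54105) = -136.906° → normalised to [0°, 360°): 223.094°.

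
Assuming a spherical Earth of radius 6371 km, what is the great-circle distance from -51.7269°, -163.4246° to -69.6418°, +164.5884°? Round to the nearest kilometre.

Δλ = 164.5884 − -163.4246 = 328.0130°; wrapped into (−180°, 180°]: -31.9870°.
Δφ = -69.6418 − -51.7269 = -17.9149°.
a = sin²(Δφ/2) + cos φ₁ · cos φ₂ · sin²(Δλ/2) = 0.040602.
c = 2·atan2(√a, √(1−a)) = 0.40577 rad → d = 6371·c ≈ 2585.19 km.

2585 km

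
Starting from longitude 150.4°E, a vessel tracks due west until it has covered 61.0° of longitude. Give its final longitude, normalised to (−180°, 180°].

Start at +150.4°; shift −61.0° → +89.4°.
+89.4° already lies in (−180°, 180°].

89.4°E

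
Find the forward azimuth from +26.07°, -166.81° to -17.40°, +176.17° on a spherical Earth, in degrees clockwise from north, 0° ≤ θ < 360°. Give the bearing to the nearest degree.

Δλ = 176.17 − -166.81 = 342.98°; wrapped into (−180°, 180°]: -17.02°.
θ = atan2( sin Δλ · cos φ₂ , cos φ₁ · sin φ₂ − sin φ₁ · cos φ₂ · cos Δλ )
  = atan2(-0.27931, -0.66961) = -157.358° → normalised to [0°, 360°): 202.642°.

203°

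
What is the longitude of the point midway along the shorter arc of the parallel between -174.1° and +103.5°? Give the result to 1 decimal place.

Signed shortest Δλ from -174.1° to +103.5° is -82.4°.
Midpoint longitude = -174.1° + (-82.4°)/2 = -174.1° − 41.2° = -215.3°.
Normalise into (−180°, 180°]: +144.7°.
(The naïve average (-174.1 + +103.5)/2 = -35.3° is on the wrong side of the globe.)

+144.7°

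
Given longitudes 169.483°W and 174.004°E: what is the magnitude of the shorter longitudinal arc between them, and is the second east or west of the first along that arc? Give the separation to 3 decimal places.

16.513° west

Raw difference: 174.004 − -169.483 = 343.487°.
Normalise into (−180°, 180°]: 343.487° − 360° = -16.513°.
Negative ⇒ the second point lies to the west; separation 16.513°.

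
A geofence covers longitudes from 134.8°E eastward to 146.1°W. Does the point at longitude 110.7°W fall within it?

No

Band width going east from +134.8° to -146.1°: ((-146.1 − 134.8) mod 360) = 79.1°.
Offset of -110.7° east of the west edge: ((-110.7 − 134.8) mod 360) = 114.5°.
114.5° > 79.1° ⇒ outside.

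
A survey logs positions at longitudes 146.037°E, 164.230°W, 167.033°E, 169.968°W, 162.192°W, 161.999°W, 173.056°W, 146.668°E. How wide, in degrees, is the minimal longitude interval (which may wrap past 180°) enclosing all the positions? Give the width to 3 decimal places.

Sort the longitudes: -173.056°, -169.968°, -164.230°, -162.192°, -161.999°, +146.037°, +146.668°, +167.033°.
Eastward gaps between consecutive values (wrapping around): 3.088°, 5.738°, 2.038°, 0.193°, 308.036°, 0.631°, 20.365°, 19.911°.
Largest gap = 308.036° ⇒ minimal covering band is its complement: 360° − 308.036° = 51.964°.
Band runs from +146.037° eastward to -161.999°, crossing the antimeridian.

51.964°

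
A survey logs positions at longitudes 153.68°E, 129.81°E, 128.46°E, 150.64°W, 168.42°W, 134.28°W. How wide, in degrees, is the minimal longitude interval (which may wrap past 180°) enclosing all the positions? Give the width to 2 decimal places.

97.26°

Sort the longitudes: -168.42°, -150.64°, -134.28°, +128.46°, +129.81°, +153.68°.
Eastward gaps between consecutive values (wrapping around): 17.78°, 16.36°, 262.74°, 1.35°, 23.87°, 37.90°.
Largest gap = 262.74° ⇒ minimal covering band is its complement: 360° − 262.74° = 97.26°.
Band runs from +128.46° eastward to -134.28°, crossing the antimeridian.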